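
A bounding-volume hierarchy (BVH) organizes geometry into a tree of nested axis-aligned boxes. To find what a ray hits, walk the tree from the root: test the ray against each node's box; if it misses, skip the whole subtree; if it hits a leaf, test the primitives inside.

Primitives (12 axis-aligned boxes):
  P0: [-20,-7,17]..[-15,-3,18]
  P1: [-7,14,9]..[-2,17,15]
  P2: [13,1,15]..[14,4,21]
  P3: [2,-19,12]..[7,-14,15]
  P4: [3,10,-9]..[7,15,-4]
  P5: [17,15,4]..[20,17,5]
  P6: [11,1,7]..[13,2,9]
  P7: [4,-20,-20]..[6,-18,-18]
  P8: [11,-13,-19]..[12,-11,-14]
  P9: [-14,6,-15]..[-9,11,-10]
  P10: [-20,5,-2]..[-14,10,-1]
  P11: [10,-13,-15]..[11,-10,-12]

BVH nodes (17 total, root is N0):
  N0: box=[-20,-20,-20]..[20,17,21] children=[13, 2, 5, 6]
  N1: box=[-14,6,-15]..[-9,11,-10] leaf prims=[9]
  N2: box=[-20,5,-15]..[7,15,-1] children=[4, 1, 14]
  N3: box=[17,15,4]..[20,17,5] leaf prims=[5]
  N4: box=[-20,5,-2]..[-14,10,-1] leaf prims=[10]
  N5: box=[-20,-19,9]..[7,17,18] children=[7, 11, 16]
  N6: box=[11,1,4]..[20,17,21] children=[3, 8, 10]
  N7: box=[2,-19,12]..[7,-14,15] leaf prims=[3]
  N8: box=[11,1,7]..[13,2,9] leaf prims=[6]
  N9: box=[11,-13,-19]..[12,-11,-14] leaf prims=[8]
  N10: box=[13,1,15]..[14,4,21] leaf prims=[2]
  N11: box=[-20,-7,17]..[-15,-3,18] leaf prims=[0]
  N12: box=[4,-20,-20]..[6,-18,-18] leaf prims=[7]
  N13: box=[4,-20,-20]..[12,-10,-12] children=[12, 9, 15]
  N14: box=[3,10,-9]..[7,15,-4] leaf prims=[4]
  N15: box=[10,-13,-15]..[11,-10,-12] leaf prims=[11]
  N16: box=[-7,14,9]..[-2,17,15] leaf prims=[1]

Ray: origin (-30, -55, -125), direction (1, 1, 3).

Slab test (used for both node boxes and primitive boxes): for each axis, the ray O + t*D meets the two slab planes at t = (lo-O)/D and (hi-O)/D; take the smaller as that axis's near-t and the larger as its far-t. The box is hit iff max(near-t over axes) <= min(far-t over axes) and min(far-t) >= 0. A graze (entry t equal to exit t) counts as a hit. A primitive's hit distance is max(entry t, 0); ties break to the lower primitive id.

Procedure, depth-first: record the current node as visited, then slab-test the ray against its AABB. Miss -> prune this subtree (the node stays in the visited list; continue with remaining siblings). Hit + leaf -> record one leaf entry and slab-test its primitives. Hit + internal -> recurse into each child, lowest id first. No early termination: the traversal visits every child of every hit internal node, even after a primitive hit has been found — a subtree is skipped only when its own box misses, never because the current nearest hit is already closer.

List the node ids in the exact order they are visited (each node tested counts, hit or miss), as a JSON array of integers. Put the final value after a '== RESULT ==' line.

Walk:
N0 x:[10,50] y:[35,72] z:[35,146/3] -> hit [35,146/3], descend [2, 5, 6, 13]
  N2 x:[10,37] y:[60,70] z:[110/3,124/3] -> miss, prune
  N5 x:[10,37] y:[36,72] z:[134/3,143/3] -> miss, prune
  N6 x:[41,50] y:[56,72] z:[43,146/3] -> miss, prune
  N13 x:[34,42] y:[35,45] z:[35,113/3] -> hit [35,113/3], descend [9, 12, 15]
    N9 x:[41,42] y:[42,44] z:[106/3,37] -> miss, prune
    N12 x:[34,36] y:[35,37] z:[35,107/3] -> hit [35,107/3] leaf, test {P7@t=35}
    N15 x:[40,41] y:[42,45] z:[110/3,113/3] -> miss, prune

Summary -> nodes [0, 2, 5, 6, 13, 9, 12, 15]; box-tests=8; leaf-entries=1; first=P7

== RESULT ==
[0, 2, 5, 6, 13, 9, 12, 15]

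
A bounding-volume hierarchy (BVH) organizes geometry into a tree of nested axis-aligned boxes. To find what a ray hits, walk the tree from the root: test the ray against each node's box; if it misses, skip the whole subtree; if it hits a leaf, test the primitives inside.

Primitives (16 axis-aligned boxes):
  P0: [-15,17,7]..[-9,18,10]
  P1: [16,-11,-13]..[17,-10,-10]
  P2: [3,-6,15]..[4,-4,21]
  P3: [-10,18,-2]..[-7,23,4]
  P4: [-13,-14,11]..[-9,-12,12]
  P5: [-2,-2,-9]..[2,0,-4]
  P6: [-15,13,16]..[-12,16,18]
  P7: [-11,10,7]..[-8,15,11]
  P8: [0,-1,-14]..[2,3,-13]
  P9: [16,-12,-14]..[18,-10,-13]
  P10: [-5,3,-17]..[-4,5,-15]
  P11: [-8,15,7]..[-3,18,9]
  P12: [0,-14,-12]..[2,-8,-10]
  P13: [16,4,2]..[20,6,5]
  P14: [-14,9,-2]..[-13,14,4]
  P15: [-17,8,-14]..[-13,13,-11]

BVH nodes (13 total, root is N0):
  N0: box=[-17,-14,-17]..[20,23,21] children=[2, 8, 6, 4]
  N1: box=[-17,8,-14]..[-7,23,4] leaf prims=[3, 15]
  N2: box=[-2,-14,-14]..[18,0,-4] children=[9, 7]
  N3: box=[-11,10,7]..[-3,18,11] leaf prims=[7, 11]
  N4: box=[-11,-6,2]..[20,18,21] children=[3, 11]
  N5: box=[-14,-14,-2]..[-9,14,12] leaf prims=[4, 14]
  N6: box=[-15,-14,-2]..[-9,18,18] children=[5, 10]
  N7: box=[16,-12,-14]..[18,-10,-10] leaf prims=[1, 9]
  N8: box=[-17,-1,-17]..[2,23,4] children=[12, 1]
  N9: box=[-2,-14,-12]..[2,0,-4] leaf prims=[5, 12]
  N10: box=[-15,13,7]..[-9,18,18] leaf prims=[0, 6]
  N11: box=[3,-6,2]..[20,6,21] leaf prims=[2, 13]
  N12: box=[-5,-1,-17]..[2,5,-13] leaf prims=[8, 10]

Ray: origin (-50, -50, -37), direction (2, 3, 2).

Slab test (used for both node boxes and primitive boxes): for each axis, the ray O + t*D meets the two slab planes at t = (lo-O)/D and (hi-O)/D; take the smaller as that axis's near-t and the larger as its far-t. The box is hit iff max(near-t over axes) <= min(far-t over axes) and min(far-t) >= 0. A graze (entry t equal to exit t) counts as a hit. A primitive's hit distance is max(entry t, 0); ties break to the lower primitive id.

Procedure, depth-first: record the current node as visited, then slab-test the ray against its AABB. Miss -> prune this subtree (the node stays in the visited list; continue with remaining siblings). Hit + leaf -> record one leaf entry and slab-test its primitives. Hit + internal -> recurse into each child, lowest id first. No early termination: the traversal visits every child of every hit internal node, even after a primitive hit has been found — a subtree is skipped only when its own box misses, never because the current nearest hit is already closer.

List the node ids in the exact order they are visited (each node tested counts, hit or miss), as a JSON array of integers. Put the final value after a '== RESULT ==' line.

Walk:
N0 x:[33/2,35] y:[12,73/3] z:[10,29] -> hit [33/2,73/3], descend [2, 4, 6, 8]
  N2 x:[24,34] y:[12,50/3] z:[23/2,33/2] -> miss, prune
  N4 x:[39/2,35] y:[44/3,68/3] z:[39/2,29] -> hit [39/2,68/3], descend [3, 11]
    N3 x:[39/2,47/2] y:[20,68/3] z:[22,24] -> hit [22,68/3] leaf, test {P7(miss), P11@t=22}
    N11 x:[53/2,35] y:[44/3,56/3] z:[39/2,29] -> miss, prune
  N6 x:[35/2,41/2] y:[12,68/3] z:[35/2,55/2] -> hit [35/2,41/2], descend [5, 10]
    N5 x:[18,41/2] y:[12,64/3] z:[35/2,49/2] -> hit [18,41/2] leaf, test {P4(miss), P14(miss)}
    N10 x:[35/2,41/2] y:[21,68/3] z:[22,55/2] -> miss, prune
  N8 x:[33/2,26] y:[49/3,73/3] z:[10,41/2] -> hit [33/2,41/2], descend [1, 12]
    N1 x:[33/2,43/2] y:[58/3,73/3] z:[23/2,41/2] -> hit [58/3,41/2] leaf, test {P3(miss), P15(miss)}
    N12 x:[45/2,26] y:[49/3,55/3] z:[10,12] -> miss, prune

11 AABB tests over nodes [0, 2, 4, 3, 11, 6, 5, 10, 8, 1, 12]; 3 leaves entered; closest P11.

== RESULT ==
[0, 2, 4, 3, 11, 6, 5, 10, 8, 1, 12]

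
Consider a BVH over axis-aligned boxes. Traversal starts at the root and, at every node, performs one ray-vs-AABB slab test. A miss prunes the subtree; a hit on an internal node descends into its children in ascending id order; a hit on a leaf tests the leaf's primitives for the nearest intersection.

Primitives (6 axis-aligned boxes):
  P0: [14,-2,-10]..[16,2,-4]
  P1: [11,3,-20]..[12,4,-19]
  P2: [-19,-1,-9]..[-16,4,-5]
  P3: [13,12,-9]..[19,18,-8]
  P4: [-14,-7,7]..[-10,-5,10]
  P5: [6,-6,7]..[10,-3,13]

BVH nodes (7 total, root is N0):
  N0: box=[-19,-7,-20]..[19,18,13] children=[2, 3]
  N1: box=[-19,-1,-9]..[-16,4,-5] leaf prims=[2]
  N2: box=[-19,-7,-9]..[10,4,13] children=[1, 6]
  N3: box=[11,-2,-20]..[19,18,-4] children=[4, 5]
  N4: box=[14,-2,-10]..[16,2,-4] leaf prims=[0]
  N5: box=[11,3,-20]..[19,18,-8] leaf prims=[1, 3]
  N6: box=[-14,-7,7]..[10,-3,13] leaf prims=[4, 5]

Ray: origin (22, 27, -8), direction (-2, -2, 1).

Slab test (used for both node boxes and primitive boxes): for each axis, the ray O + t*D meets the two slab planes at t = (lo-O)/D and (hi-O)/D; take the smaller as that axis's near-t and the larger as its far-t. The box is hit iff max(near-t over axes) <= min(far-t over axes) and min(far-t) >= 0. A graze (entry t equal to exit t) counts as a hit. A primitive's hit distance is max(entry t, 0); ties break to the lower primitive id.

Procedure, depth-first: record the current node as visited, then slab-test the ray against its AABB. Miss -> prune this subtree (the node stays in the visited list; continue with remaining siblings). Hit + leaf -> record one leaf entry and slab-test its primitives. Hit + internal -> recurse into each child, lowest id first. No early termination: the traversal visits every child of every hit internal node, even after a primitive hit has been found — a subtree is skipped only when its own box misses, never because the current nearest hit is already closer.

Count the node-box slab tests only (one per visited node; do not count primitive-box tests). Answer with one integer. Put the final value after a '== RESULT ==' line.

Trace the traversal:
N0 x:[3/2,41/2] y:[9/2,17] z:[-12,21] -> hit [9/2,17], descend [2, 3]
  N2 x:[6,41/2] y:[23/2,17] z:[-1,21] -> hit [23/2,17], descend [1, 6]
    N1 x:[19,41/2] y:[23/2,14] z:[-1,3] -> miss, prune
    N6 x:[6,18] y:[15,17] z:[15,21] -> hit [15,17] leaf, test {P4@t=16, P5(miss)}
  N3 x:[3/2,11/2] y:[9/2,29/2] z:[-12,4] -> miss, prune

Summary -> nodes [0, 2, 1, 6, 3]; box-tests=5; leaf-entries=1; first=P4

== RESULT ==
5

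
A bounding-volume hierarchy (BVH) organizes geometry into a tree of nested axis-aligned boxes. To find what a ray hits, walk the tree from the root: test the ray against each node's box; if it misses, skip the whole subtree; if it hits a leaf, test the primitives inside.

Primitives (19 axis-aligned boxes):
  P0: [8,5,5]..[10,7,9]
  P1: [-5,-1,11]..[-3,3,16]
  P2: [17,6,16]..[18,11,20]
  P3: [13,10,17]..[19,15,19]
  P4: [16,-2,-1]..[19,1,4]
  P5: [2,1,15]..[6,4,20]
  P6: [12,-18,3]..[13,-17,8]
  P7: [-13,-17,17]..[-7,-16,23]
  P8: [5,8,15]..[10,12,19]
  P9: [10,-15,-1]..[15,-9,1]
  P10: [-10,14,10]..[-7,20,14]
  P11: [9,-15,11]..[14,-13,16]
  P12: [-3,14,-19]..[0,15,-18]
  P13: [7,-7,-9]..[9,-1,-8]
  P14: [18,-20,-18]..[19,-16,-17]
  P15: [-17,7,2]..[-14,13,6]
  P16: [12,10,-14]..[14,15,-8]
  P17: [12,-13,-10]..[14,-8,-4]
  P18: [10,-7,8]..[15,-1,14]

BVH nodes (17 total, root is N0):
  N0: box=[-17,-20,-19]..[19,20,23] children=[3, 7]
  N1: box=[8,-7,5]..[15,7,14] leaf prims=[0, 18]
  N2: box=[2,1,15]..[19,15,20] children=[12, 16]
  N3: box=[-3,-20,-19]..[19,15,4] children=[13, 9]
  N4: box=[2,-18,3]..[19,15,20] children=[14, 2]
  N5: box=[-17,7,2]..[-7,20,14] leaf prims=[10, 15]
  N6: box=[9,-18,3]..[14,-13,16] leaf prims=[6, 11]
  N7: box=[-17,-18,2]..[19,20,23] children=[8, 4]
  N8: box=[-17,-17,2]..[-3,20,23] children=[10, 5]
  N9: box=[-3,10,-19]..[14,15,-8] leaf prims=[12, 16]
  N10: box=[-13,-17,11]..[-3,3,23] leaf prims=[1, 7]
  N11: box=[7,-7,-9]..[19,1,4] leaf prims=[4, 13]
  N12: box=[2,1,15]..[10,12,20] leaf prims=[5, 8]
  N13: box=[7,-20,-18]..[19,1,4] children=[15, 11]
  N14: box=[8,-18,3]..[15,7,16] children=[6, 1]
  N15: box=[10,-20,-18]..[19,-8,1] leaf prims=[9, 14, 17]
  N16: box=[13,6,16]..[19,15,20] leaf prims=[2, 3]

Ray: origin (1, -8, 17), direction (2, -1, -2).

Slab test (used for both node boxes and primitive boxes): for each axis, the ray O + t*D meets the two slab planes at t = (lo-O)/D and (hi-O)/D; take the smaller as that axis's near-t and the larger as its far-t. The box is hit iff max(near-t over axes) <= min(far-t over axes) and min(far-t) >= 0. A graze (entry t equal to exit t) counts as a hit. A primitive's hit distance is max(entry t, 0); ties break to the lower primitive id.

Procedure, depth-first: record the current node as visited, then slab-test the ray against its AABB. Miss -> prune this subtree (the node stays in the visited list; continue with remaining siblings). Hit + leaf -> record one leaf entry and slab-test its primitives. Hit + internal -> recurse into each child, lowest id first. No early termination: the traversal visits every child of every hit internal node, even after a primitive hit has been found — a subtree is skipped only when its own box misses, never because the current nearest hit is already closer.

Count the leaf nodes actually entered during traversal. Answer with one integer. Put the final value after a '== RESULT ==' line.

Trace the traversal:
N0 x:[-9,9] y:[-28,12] z:[-3,18] -> hit [-3,9], descend [3, 7]
  N3 x:[-2,9] y:[-23,12] z:[13/2,18] -> hit [13/2,9], descend [9, 13]
    N9 x:[-2,13/2] y:[-23,-18] z:[25/2,18] -> miss, prune
    N13 x:[3,9] y:[-9,12] z:[13/2,35/2] -> hit [13/2,9], descend [11, 15]
      N11 x:[3,9] y:[-9,-1] z:[13/2,13] -> miss, prune
      N15 x:[9/2,9] y:[0,12] z:[8,35/2] -> hit [8,9] leaf, test {P9(miss), P14(miss), P17(miss)}
  N7 x:[-9,9] y:[-28,10] z:[-3,15/2] -> hit [-3,15/2], descend [4, 8]
    N4 x:[1/2,9] y:[-23,10] z:[-3/2,7] -> hit [1/2,7], descend [2, 14]
      N2 x:[1/2,9] y:[-23,-9] z:[-3/2,1] -> miss, prune
      N14 x:[7/2,7] y:[-15,10] z:[1/2,7] -> hit [7/2,7], descend [1, 6]
        N1 x:[7/2,7] y:[-15,-1] z:[3/2,6] -> miss, prune
        N6 x:[4,13/2] y:[5,10] z:[1/2,7] -> hit [5,13/2] leaf, test {P6(miss), P11(miss)}
    N8 x:[-9,-2] y:[-28,9] z:[-3,15/2] -> miss, prune

Visited [0, 3, 9, 13, 11, 15, 7, 4, 2, 14, 1, 6, 8]. Tests: 13 box, 2 leaf. Nearest: miss.

== RESULT ==
2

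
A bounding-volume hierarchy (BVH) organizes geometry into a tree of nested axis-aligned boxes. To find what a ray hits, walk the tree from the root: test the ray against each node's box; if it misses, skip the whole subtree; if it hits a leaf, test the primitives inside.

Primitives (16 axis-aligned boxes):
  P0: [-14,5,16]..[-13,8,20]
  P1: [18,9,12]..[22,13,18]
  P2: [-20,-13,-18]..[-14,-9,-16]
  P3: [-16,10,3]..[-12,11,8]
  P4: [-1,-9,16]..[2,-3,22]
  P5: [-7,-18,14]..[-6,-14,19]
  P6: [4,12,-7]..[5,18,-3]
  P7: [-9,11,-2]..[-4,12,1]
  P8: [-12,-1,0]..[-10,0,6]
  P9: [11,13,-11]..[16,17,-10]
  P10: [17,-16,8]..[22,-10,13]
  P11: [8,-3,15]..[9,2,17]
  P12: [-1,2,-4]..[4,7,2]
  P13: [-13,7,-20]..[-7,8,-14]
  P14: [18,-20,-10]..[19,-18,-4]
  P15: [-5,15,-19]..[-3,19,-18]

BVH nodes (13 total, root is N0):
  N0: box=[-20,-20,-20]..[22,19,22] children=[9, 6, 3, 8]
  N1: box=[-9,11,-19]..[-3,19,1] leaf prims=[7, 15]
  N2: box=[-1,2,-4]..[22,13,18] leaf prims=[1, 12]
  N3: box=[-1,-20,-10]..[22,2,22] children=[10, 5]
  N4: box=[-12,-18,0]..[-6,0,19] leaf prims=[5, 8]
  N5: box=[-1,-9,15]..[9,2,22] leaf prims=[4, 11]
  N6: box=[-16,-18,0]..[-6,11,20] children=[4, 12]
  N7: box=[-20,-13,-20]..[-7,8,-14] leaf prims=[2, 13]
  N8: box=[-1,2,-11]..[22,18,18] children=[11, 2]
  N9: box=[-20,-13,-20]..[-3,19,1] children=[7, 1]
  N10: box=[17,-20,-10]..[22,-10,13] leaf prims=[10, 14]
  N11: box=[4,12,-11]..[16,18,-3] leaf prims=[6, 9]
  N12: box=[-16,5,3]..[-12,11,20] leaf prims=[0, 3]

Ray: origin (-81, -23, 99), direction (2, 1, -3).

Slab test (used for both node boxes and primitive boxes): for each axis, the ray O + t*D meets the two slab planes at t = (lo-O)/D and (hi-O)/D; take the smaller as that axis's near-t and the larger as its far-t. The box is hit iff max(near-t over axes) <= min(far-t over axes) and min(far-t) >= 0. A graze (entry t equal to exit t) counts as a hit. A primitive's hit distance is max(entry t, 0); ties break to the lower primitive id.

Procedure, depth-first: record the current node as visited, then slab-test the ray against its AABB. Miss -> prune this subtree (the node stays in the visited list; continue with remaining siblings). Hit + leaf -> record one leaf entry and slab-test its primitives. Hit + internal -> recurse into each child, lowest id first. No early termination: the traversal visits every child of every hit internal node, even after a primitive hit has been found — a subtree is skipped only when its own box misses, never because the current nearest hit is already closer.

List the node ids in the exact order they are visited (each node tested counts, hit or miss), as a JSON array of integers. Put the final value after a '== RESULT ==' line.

Traverse from the root:
N0 x:[61/2,103/2] y:[3,42] z:[77/3,119/3] -> hit [61/2,119/3], descend [3, 6, 8, 9]
  N3 x:[40,103/2] y:[3,25] z:[77/3,109/3] -> miss, prune
  N6 x:[65/2,75/2] y:[5,34] z:[79/3,33] -> hit [65/2,33], descend [4, 12]
    N4 x:[69/2,75/2] y:[5,23] z:[80/3,33] -> miss, prune
    N12 x:[65/2,69/2] y:[28,34] z:[79/3,32] -> miss, prune
  N8 x:[40,103/2] y:[25,41] z:[27,110/3] -> miss, prune
  N9 x:[61/2,39] y:[10,42] z:[98/3,119/3] -> hit [98/3,39], descend [1, 7]
    N1 x:[36,39] y:[34,42] z:[98/3,118/3] -> hit [36,39] leaf, test {P7(miss), P15@t=39}
    N7 x:[61/2,37] y:[10,31] z:[113/3,119/3] -> miss, prune

order=[0, 3, 6, 4, 12, 8, 9, 1, 7]  |boxes|=9  |leaves|=1  hit=P15

== RESULT ==
[0, 3, 6, 4, 12, 8, 9, 1, 7]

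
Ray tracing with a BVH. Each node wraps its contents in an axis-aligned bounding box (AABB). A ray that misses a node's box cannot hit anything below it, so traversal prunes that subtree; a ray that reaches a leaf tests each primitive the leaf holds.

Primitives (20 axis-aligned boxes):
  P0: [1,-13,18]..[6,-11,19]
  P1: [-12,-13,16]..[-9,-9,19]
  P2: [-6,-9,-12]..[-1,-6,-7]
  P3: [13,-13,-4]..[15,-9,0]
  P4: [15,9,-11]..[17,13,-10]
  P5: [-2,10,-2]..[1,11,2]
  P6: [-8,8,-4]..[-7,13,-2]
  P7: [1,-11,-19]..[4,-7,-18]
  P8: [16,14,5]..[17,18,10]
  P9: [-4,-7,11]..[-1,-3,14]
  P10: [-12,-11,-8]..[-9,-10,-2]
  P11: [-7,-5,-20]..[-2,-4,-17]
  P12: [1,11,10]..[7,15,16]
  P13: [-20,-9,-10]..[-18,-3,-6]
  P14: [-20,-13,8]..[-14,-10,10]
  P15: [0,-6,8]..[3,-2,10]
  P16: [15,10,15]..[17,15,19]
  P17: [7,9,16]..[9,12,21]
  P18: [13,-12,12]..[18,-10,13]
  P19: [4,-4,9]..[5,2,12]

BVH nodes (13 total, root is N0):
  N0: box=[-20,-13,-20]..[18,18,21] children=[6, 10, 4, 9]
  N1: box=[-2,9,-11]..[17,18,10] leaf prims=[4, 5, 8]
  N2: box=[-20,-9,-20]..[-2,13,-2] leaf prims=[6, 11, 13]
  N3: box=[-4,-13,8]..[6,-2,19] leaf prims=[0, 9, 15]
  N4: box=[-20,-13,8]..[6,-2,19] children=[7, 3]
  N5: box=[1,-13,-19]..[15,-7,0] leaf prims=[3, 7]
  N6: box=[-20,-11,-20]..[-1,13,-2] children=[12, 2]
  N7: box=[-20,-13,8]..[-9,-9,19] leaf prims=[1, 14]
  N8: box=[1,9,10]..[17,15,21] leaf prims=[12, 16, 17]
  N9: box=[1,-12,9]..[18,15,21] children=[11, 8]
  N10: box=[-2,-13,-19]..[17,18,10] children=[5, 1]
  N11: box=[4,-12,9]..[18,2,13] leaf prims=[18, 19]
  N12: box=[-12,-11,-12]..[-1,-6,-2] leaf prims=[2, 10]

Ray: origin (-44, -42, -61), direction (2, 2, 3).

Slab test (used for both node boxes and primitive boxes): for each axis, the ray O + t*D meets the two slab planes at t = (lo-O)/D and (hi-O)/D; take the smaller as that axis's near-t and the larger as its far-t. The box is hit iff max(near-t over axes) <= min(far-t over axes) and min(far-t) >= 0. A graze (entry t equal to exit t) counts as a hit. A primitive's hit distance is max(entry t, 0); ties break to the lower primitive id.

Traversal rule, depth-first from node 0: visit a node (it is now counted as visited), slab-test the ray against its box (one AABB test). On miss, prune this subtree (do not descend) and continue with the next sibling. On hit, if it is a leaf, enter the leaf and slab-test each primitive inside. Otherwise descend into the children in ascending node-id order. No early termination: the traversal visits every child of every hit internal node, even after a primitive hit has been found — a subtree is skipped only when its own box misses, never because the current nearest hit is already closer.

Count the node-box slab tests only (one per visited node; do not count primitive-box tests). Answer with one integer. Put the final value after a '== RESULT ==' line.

Walk:
N0 x:[12,31] y:[29/2,30] z:[41/3,82/3] -> hit [29/2,82/3], descend [4, 6, 9, 10]
  N4 x:[12,25] y:[29/2,20] z:[23,80/3] -> miss, prune
  N6 x:[12,43/2] y:[31/2,55/2] z:[41/3,59/3] -> hit [31/2,59/3], descend [2, 12]
    N2 x:[12,21] y:[33/2,55/2] z:[41/3,59/3] -> hit [33/2,59/3] leaf, test {P6(miss), P11(miss), P13(miss)}
    N12 x:[16,43/2] y:[31/2,18] z:[49/3,59/3] -> hit [49/3,18] leaf, test {P2(miss), P10(miss)}
  N9 x:[45/2,31] y:[15,57/2] z:[70/3,82/3] -> hit [70/3,82/3], descend [8, 11]
    N8 x:[45/2,61/2] y:[51/2,57/2] z:[71/3,82/3] -> hit [51/2,82/3] leaf, test {P12(miss), P16(miss), P17@t=77/3}
    N11 x:[24,31] y:[15,22] z:[70/3,74/3] -> miss, prune
  N10 x:[21,61/2] y:[29/2,30] z:[14,71/3] -> hit [21,71/3], descend [1, 5]
    N1 x:[21,61/2] y:[51/2,30] z:[50/3,71/3] -> miss, prune
    N5 x:[45/2,59/2] y:[29/2,35/2] z:[14,61/3] -> miss, prune

Visited [0, 4, 6, 2, 12, 9, 8, 11, 10, 1, 5]. Tests: 11 box, 3 leaf. Nearest: P17.

== RESULT ==
11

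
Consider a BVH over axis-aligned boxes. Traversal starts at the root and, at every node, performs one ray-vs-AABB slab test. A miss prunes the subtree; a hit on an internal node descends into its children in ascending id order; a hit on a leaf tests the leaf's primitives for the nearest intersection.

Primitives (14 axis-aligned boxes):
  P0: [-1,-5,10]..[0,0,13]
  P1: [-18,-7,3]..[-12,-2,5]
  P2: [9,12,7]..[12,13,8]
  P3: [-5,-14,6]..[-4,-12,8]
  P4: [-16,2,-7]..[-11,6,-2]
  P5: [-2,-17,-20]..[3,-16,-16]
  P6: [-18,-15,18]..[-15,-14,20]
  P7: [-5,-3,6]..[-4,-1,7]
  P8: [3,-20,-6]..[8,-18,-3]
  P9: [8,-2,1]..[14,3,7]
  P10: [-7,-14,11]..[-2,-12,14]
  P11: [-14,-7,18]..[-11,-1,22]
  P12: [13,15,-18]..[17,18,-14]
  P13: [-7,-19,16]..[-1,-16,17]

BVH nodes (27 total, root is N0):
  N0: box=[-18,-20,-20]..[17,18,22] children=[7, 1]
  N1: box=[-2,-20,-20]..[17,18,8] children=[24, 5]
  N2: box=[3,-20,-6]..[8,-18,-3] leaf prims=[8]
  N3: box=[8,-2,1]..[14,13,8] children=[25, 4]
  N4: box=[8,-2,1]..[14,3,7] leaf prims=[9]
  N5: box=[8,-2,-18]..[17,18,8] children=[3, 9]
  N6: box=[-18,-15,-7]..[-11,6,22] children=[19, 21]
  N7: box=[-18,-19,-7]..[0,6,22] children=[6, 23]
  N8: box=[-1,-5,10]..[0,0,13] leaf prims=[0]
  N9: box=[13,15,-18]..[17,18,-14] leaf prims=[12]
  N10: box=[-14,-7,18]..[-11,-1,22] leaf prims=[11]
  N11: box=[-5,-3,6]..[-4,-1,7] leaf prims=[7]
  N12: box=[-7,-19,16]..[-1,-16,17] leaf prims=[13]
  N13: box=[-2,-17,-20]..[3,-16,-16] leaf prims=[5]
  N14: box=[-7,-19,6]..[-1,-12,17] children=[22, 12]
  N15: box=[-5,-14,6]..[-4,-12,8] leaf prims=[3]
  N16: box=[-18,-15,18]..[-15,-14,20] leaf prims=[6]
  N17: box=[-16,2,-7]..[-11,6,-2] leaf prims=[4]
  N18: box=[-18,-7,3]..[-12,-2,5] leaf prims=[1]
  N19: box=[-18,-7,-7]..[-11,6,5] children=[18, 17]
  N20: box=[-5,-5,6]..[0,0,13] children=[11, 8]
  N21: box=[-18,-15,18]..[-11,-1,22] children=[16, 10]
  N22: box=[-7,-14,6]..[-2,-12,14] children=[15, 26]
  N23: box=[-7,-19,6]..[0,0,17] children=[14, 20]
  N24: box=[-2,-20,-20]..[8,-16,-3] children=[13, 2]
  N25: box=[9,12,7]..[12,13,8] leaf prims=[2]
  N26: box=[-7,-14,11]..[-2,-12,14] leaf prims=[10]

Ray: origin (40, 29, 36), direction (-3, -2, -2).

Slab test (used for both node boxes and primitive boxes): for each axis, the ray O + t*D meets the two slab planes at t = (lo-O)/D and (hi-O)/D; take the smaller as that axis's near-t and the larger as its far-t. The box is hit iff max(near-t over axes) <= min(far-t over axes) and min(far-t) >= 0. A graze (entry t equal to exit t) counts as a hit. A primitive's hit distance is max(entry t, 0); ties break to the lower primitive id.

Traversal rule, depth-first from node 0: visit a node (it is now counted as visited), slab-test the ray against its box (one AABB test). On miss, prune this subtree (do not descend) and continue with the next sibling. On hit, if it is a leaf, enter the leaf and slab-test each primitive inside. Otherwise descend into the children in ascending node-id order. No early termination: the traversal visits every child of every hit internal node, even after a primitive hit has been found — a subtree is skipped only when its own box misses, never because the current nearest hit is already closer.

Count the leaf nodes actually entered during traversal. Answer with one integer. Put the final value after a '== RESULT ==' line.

Walk:
N0 x:[23/3,58/3] y:[11/2,49/2] z:[7,28] -> hit [23/3,58/3], descend [1, 7]
  N1 x:[23/3,14] y:[11/2,49/2] z:[14,28] -> hit [14,14], descend [5, 24]
    N5 x:[23/3,32/3] y:[11/2,31/2] z:[14,27] -> miss, prune
    N24 x:[32/3,14] y:[45/2,49/2] z:[39/2,28] -> miss, prune
  N7 x:[40/3,58/3] y:[23/2,24] z:[7,43/2] -> hit [40/3,58/3], descend [6, 23]
    N6 x:[17,58/3] y:[23/2,22] z:[7,43/2] -> hit [17,58/3], descend [19, 21]
      N19 x:[17,58/3] y:[23/2,18] z:[31/2,43/2] -> hit [17,18], descend [17, 18]
        N17 x:[17,56/3] y:[23/2,27/2] z:[19,43/2] -> miss, prune
        N18 x:[52/3,58/3] y:[31/2,18] z:[31/2,33/2] -> miss, prune
      N21 x:[17,58/3] y:[15,22] z:[7,9] -> miss, prune
    N23 x:[40/3,47/3] y:[29/2,24] z:[19/2,15] -> hit [29/2,15], descend [14, 20]
      N14 x:[41/3,47/3] y:[41/2,24] z:[19/2,15] -> miss, prune
      N20 x:[40/3,15] y:[29/2,17] z:[23/2,15] -> hit [29/2,15], descend [8, 11]
        N8 x:[40/3,41/3] y:[29/2,17] z:[23/2,13] -> miss, prune
        N11 x:[44/3,15] y:[15,16] z:[29/2,15] -> hit [15,15] leaf, test {P7@t=15}

Summary -> nodes [0, 1, 5, 24, 7, 6, 19, 17, 18, 21, 23, 14, 20, 8, 11]; box-tests=15; leaf-entries=1; first=P7

== RESULT ==
1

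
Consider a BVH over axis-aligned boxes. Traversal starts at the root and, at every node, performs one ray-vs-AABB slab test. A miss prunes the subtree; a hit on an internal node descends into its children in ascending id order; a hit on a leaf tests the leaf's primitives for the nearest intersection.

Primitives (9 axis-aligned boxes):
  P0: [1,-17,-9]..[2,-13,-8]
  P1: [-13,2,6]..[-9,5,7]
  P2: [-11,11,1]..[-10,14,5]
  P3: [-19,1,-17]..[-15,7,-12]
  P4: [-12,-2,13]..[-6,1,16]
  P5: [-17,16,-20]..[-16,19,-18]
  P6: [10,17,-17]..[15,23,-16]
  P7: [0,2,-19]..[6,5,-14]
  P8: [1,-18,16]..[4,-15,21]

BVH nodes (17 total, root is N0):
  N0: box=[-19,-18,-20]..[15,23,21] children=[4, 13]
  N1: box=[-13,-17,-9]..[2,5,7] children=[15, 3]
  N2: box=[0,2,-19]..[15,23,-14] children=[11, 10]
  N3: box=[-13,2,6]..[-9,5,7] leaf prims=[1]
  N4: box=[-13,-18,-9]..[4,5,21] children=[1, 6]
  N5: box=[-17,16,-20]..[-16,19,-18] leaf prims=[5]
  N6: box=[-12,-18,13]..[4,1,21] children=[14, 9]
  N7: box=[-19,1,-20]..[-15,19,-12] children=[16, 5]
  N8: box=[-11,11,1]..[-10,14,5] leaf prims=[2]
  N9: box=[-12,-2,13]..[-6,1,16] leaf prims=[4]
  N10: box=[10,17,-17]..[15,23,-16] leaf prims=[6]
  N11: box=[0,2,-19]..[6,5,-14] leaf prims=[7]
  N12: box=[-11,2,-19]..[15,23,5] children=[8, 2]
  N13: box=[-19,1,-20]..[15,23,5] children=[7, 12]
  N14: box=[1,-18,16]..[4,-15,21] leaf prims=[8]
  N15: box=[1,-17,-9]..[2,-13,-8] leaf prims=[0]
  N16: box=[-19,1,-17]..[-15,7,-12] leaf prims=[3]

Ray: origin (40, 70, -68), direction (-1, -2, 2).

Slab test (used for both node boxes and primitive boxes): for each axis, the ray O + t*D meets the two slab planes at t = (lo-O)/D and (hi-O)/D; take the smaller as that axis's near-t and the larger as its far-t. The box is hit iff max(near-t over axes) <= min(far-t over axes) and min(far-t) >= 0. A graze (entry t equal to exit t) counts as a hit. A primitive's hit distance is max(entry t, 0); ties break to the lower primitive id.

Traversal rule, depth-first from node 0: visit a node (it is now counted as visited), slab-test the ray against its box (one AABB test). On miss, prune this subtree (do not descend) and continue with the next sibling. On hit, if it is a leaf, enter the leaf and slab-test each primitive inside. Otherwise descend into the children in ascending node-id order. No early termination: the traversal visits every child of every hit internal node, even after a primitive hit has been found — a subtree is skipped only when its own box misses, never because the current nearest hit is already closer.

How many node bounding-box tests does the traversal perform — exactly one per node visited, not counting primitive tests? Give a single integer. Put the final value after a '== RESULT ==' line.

Walk:
N0 x:[25,59] y:[47/2,44] z:[24,89/2] -> hit [25,44], descend [4, 13]
  N4 x:[36,53] y:[65/2,44] z:[59/2,89/2] -> hit [36,44], descend [1, 6]
    N1 x:[38,53] y:[65/2,87/2] z:[59/2,75/2] -> miss, prune
    N6 x:[36,52] y:[69/2,44] z:[81/2,89/2] -> hit [81/2,44], descend [9, 14]
      N9 x:[46,52] y:[69/2,36] z:[81/2,42] -> miss, prune
      N14 x:[36,39] y:[85/2,44] z:[42,89/2] -> miss, prune
  N13 x:[25,59] y:[47/2,69/2] z:[24,73/2] -> hit [25,69/2], descend [7, 12]
    N7 x:[55,59] y:[51/2,69/2] z:[24,28] -> miss, prune
    N12 x:[25,51] y:[47/2,34] z:[49/2,73/2] -> hit [25,34], descend [2, 8]
      N2 x:[25,40] y:[47/2,34] z:[49/2,27] -> hit [25,27], descend [10, 11]
        N10 x:[25,30] y:[47/2,53/2] z:[51/2,26] -> hit [51/2,26] leaf, test {P6@t=51/2}
        N11 x:[34,40] y:[65/2,34] z:[49/2,27] -> miss, prune
      N8 x:[50,51] y:[28,59/2] z:[69/2,73/2] -> miss, prune

13 AABB tests over nodes [0, 4, 1, 6, 9, 14, 13, 7, 12, 2, 10, 11, 8]; 1 leaf entered; closest P6.

== RESULT ==
13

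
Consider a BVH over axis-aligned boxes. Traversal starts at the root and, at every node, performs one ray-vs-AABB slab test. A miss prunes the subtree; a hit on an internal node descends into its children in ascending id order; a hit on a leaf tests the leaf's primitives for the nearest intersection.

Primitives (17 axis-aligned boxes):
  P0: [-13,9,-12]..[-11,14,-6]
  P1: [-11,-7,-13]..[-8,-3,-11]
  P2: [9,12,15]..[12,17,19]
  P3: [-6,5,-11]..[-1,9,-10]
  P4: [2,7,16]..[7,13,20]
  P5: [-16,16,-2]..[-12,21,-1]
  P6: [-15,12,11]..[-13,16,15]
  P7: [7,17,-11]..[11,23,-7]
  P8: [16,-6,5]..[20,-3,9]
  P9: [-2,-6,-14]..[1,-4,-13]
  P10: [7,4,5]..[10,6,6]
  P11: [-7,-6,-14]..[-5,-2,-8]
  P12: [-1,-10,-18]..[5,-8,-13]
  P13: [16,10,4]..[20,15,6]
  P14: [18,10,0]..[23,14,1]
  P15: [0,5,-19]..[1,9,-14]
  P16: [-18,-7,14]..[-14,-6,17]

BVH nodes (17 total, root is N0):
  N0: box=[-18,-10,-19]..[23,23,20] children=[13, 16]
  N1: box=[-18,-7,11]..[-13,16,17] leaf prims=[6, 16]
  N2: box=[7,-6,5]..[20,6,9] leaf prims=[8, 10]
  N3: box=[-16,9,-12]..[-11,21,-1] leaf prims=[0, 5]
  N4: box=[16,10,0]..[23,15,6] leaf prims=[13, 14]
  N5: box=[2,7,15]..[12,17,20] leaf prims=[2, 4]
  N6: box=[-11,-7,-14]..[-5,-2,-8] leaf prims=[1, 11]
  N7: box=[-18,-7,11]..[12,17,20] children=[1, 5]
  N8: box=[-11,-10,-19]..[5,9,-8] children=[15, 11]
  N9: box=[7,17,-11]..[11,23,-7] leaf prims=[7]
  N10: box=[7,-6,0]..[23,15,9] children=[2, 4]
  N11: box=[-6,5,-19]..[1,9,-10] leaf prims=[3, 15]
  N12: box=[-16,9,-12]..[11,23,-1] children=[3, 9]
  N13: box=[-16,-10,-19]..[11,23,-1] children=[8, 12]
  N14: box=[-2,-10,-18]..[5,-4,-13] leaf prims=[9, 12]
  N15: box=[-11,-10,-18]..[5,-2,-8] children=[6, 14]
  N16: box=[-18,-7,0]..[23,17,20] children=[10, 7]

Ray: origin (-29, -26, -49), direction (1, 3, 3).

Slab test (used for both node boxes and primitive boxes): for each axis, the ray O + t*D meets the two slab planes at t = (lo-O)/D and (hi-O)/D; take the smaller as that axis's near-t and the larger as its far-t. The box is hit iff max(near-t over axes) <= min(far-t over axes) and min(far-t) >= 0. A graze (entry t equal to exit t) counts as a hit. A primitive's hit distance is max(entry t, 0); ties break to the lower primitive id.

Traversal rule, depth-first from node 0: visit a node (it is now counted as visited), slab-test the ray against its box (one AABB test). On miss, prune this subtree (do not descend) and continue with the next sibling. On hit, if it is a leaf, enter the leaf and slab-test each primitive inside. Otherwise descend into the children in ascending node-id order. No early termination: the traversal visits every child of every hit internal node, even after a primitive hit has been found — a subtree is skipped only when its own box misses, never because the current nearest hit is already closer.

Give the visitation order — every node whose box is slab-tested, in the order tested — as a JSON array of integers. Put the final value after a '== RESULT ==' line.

Trace the traversal:
N0 x:[11,52] y:[16/3,49/3] z:[10,23] -> hit [11,49/3], descend [13, 16]
  N13 x:[13,40] y:[16/3,49/3] z:[10,16] -> hit [13,16], descend [8, 12]
    N8 x:[18,34] y:[16/3,35/3] z:[10,41/3] -> miss, prune
    N12 x:[13,40] y:[35/3,49/3] z:[37/3,16] -> hit [13,16], descend [3, 9]
      N3 x:[13,18] y:[35/3,47/3] z:[37/3,16] -> hit [13,47/3] leaf, test {P0(miss), P5@t=47/3}
      N9 x:[36,40] y:[43/3,49/3] z:[38/3,14] -> miss, prune
  N16 x:[11,52] y:[19/3,43/3] z:[49/3,23] -> miss, prune

7 AABB tests over nodes [0, 13, 8, 12, 3, 9, 16]; 1 leaf entered; closest P5.

== RESULT ==
[0, 13, 8, 12, 3, 9, 16]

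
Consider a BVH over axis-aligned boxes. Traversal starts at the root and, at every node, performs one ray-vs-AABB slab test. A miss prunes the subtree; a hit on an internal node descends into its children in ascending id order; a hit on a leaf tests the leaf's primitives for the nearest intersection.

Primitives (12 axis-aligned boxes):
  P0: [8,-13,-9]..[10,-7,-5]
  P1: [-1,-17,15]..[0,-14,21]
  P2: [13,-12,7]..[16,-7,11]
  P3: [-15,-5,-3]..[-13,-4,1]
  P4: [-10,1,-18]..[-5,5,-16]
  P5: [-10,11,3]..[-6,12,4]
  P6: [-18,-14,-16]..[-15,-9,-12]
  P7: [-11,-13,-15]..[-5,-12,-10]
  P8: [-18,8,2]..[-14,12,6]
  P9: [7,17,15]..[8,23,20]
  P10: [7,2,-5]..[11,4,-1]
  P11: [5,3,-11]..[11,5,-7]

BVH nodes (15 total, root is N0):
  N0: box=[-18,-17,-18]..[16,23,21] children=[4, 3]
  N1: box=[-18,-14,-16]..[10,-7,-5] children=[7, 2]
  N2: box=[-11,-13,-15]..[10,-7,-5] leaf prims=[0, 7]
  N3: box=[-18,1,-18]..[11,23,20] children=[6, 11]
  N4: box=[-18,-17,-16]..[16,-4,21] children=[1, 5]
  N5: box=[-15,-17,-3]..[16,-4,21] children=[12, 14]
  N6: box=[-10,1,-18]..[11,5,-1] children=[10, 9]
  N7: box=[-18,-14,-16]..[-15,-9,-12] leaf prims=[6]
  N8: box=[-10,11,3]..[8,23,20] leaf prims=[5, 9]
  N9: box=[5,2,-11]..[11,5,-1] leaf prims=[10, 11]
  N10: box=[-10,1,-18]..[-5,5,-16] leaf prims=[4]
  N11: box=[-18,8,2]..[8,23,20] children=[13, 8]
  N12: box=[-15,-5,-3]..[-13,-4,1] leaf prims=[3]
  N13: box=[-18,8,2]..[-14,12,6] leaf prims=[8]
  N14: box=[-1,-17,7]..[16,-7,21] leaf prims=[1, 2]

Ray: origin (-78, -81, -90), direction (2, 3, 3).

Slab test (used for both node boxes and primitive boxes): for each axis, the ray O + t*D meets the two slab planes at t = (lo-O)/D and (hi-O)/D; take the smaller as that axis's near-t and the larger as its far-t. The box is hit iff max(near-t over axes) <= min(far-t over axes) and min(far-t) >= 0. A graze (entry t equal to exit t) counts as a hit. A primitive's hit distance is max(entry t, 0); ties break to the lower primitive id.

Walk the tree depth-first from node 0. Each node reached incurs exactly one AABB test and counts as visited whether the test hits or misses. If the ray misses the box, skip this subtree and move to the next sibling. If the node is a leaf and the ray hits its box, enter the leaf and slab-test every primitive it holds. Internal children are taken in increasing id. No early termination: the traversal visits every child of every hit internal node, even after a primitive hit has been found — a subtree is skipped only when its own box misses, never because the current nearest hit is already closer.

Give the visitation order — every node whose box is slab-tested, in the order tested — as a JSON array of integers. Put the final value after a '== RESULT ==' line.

Walk:
N0 x:[30,47] y:[64/3,104/3] z:[24,37] -> hit [30,104/3], descend [3, 4]
  N3 x:[30,89/2] y:[82/3,104/3] z:[24,110/3] -> hit [30,104/3], descend [6, 11]
    N6 x:[34,89/2] y:[82/3,86/3] z:[24,89/3] -> miss, prune
    N11 x:[30,43] y:[89/3,104/3] z:[92/3,110/3] -> hit [92/3,104/3], descend [8, 13]
      N8 x:[34,43] y:[92/3,104/3] z:[31,110/3] -> hit [34,104/3] leaf, test {P5(miss), P9(miss)}
      N13 x:[30,32] y:[89/3,31] z:[92/3,32] -> hit [92/3,31] leaf, test {P8@t=92/3}
  N4 x:[30,47] y:[64/3,77/3] z:[74/3,37] -> miss, prune

Summary -> nodes [0, 3, 6, 11, 8, 13, 4]; box-tests=7; leaf-entries=2; first=P8

== RESULT ==
[0, 3, 6, 11, 8, 13, 4]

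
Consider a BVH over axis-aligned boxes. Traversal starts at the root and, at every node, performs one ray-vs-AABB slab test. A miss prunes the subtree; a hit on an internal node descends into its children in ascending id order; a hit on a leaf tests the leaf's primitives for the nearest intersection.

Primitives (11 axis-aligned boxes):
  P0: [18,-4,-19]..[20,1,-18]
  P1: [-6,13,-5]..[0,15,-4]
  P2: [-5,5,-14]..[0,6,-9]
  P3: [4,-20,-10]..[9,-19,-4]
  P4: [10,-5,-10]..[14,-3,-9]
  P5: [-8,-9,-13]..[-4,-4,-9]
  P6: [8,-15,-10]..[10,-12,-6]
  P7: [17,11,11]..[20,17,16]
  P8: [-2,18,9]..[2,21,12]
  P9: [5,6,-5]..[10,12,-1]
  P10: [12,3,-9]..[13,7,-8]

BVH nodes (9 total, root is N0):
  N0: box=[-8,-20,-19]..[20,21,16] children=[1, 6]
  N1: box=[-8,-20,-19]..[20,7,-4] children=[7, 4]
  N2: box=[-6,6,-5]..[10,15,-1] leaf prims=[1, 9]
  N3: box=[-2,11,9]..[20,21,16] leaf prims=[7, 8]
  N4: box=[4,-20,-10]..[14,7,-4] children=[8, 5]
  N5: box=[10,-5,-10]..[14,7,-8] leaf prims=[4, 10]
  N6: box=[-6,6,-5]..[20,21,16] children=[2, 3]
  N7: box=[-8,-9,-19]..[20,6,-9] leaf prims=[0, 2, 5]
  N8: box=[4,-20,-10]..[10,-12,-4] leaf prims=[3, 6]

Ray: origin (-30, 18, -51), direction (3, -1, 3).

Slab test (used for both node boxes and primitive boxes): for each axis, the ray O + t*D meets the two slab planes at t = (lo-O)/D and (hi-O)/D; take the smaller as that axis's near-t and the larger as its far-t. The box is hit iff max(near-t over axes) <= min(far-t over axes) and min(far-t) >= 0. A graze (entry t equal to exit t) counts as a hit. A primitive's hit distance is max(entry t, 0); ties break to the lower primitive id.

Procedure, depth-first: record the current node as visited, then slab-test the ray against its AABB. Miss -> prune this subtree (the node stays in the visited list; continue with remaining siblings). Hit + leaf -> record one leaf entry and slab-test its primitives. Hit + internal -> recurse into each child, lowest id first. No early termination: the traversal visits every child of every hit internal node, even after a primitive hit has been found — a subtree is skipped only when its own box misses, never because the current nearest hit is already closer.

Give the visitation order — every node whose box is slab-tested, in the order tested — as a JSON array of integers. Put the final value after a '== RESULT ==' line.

Walk:
N0 x:[22/3,50/3] y:[-3,38] z:[32/3,67/3] -> hit [32/3,50/3], descend [1, 6]
  N1 x:[22/3,50/3] y:[11,38] z:[32/3,47/3] -> hit [11,47/3], descend [4, 7]
    N4 x:[34/3,44/3] y:[11,38] z:[41/3,47/3] -> hit [41/3,44/3], descend [5, 8]
      N5 x:[40/3,44/3] y:[11,23] z:[41/3,43/3] -> hit [41/3,43/3] leaf, test {P4(miss), P10@t=14}
      N8 x:[34/3,40/3] y:[30,38] z:[41/3,47/3] -> miss, prune
    N7 x:[22/3,50/3] y:[12,27] z:[32/3,14] -> hit [12,14] leaf, test {P0(miss), P2(miss), P5(miss)}
  N6 x:[8,50/3] y:[-3,12] z:[46/3,67/3] -> miss, prune

Summary -> nodes [0, 1, 4, 5, 8, 7, 6]; box-tests=7; leaf-entries=2; first=P10

== RESULT ==
[0, 1, 4, 5, 8, 7, 6]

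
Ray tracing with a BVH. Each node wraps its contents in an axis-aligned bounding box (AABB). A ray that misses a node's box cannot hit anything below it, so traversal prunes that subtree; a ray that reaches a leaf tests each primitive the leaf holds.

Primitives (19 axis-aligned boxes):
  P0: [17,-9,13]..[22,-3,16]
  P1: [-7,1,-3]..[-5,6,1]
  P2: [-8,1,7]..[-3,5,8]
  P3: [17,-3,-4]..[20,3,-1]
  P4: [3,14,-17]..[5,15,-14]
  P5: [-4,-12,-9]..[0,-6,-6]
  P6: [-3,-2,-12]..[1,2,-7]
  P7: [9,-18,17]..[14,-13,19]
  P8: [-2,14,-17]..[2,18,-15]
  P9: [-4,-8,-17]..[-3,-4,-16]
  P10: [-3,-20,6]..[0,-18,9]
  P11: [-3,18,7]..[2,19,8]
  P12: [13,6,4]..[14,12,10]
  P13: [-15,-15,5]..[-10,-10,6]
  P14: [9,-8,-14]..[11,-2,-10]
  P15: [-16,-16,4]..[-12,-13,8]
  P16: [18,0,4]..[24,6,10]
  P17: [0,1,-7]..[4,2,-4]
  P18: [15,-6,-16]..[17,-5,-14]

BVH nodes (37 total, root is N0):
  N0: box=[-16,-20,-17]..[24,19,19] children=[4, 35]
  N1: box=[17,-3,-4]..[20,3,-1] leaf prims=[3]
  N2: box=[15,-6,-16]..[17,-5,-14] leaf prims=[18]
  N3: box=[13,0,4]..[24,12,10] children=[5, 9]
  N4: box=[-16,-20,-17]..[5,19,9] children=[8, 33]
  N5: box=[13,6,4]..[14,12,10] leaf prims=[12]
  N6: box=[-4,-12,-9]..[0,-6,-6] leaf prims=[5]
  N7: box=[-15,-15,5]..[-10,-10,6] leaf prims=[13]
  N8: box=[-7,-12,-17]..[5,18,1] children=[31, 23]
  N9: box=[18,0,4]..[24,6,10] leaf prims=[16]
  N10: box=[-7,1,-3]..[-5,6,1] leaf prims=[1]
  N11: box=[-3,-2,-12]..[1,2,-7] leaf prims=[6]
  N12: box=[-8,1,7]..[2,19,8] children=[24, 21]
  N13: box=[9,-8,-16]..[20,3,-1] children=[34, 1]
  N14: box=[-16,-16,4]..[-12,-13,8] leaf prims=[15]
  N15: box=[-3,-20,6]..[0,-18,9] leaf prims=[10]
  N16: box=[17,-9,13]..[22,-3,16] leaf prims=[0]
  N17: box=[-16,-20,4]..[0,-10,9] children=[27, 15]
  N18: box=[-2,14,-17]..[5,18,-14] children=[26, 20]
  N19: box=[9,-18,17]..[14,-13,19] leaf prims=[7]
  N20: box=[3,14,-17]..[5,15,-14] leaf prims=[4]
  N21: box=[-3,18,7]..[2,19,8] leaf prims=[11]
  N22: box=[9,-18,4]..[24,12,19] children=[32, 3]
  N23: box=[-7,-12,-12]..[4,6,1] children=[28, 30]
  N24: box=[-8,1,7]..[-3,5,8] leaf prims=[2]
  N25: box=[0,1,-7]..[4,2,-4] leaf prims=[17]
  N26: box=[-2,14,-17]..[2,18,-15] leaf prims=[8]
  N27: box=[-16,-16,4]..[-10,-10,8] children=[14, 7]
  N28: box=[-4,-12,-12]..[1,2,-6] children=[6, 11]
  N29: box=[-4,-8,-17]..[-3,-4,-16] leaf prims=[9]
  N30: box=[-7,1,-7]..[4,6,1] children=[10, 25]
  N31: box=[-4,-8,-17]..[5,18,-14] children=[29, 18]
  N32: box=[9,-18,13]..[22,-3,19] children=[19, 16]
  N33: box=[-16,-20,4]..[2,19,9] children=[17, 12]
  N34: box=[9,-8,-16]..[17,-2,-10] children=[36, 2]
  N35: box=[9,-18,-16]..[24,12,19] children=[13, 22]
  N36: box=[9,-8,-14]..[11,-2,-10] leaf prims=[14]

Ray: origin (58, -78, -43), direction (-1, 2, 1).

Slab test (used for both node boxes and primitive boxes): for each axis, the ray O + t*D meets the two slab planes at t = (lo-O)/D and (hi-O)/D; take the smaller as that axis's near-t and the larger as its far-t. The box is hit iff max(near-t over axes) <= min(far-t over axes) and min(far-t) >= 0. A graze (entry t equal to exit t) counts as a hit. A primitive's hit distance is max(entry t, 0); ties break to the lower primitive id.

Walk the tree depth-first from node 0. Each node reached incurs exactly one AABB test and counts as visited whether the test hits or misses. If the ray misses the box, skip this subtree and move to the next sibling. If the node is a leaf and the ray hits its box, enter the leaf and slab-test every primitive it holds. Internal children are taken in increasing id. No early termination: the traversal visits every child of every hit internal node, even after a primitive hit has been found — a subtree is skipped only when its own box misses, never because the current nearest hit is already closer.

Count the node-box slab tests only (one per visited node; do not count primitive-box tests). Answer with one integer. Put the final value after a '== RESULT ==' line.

Walk:
N0 x:[34,74] y:[29,97/2] z:[26,62] -> hit [34,97/2], descend [4, 35]
  N4 x:[53,74] y:[29,97/2] z:[26,52] -> miss, prune
  N35 x:[34,49] y:[30,45] z:[27,62] -> hit [34,45], descend [13, 22]
    N13 x:[38,49] y:[35,81/2] z:[27,42] -> hit [38,81/2], descend [1, 34]
      N1 x:[38,41] y:[75/2,81/2] z:[39,42] -> hit [39,81/2] leaf, test {P3@t=39}
      N34 x:[41,49] y:[35,38] z:[27,33] -> miss, prune
    N22 x:[34,49] y:[30,45] z:[47,62] -> miss, prune

Visited [0, 4, 35, 13, 1, 34, 22]. Tests: 7 box, 1 leaf. Nearest: P3.

== RESULT ==
7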